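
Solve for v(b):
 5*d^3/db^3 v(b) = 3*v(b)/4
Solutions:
 v(b) = C3*exp(150^(1/3)*b/10) + (C1*sin(3^(5/6)*50^(1/3)*b/20) + C2*cos(3^(5/6)*50^(1/3)*b/20))*exp(-150^(1/3)*b/20)


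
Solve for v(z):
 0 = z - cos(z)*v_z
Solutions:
 v(z) = C1 + Integral(z/cos(z), z)


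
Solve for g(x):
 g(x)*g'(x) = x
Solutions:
 g(x) = -sqrt(C1 + x^2)
 g(x) = sqrt(C1 + x^2)


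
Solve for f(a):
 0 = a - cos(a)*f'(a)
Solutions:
 f(a) = C1 + Integral(a/cos(a), a)


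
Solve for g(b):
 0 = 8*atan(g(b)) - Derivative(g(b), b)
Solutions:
 Integral(1/atan(_y), (_y, g(b))) = C1 + 8*b


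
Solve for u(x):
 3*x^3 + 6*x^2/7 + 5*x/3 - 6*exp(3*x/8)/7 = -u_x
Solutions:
 u(x) = C1 - 3*x^4/4 - 2*x^3/7 - 5*x^2/6 + 16*exp(3*x/8)/7


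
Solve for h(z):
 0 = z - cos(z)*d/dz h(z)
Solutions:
 h(z) = C1 + Integral(z/cos(z), z)


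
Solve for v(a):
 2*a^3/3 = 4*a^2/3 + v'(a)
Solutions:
 v(a) = C1 + a^4/6 - 4*a^3/9


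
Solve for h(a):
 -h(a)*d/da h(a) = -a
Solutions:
 h(a) = -sqrt(C1 + a^2)
 h(a) = sqrt(C1 + a^2)


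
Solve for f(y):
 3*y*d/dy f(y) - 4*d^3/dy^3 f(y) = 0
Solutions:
 f(y) = C1 + Integral(C2*airyai(6^(1/3)*y/2) + C3*airybi(6^(1/3)*y/2), y)


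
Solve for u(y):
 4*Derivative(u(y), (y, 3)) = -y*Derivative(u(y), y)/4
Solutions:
 u(y) = C1 + Integral(C2*airyai(-2^(2/3)*y/4) + C3*airybi(-2^(2/3)*y/4), y)


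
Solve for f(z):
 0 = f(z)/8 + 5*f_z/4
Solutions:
 f(z) = C1*exp(-z/10)


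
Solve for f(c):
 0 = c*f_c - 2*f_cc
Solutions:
 f(c) = C1 + C2*erfi(c/2)


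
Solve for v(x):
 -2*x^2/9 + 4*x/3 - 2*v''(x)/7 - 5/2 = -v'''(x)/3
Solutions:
 v(x) = C1 + C2*x + C3*exp(6*x/7) - 7*x^4/108 + 77*x^3/162 - 1757*x^2/648


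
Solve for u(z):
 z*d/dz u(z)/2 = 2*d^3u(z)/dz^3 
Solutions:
 u(z) = C1 + Integral(C2*airyai(2^(1/3)*z/2) + C3*airybi(2^(1/3)*z/2), z)


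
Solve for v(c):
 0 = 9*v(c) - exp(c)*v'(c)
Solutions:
 v(c) = C1*exp(-9*exp(-c))


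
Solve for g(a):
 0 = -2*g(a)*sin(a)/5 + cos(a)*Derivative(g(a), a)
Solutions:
 g(a) = C1/cos(a)^(2/5)


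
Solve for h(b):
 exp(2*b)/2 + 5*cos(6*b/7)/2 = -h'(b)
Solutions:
 h(b) = C1 - exp(2*b)/4 - 35*sin(6*b/7)/12


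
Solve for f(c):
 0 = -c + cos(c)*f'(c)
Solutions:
 f(c) = C1 + Integral(c/cos(c), c)


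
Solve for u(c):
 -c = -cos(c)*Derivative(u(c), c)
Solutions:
 u(c) = C1 + Integral(c/cos(c), c)


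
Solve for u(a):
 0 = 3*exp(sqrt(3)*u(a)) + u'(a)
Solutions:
 u(a) = sqrt(3)*(2*log(1/(C1 + 3*a)) - log(3))/6


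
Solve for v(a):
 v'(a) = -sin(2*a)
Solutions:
 v(a) = C1 + cos(2*a)/2


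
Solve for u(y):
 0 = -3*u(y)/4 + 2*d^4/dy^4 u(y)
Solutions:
 u(y) = C1*exp(-6^(1/4)*y/2) + C2*exp(6^(1/4)*y/2) + C3*sin(6^(1/4)*y/2) + C4*cos(6^(1/4)*y/2)


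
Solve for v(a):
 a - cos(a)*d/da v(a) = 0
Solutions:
 v(a) = C1 + Integral(a/cos(a), a)


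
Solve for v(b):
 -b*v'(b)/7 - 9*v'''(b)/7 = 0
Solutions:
 v(b) = C1 + Integral(C2*airyai(-3^(1/3)*b/3) + C3*airybi(-3^(1/3)*b/3), b)


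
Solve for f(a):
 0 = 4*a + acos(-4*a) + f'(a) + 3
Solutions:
 f(a) = C1 - 2*a^2 - a*acos(-4*a) - 3*a - sqrt(1 - 16*a^2)/4


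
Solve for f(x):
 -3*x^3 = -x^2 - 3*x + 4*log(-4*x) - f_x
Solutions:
 f(x) = C1 + 3*x^4/4 - x^3/3 - 3*x^2/2 + 4*x*log(-x) + 4*x*(-1 + 2*log(2))


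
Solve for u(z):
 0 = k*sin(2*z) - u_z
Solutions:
 u(z) = C1 - k*cos(2*z)/2


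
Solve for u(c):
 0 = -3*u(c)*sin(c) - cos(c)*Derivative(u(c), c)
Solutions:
 u(c) = C1*cos(c)^3


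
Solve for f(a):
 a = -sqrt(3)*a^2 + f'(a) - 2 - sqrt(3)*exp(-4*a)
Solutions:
 f(a) = C1 + sqrt(3)*a^3/3 + a^2/2 + 2*a - sqrt(3)*exp(-4*a)/4


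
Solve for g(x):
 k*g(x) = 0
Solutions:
 g(x) = 0


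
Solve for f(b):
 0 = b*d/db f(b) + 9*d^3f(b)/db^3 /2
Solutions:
 f(b) = C1 + Integral(C2*airyai(-6^(1/3)*b/3) + C3*airybi(-6^(1/3)*b/3), b)


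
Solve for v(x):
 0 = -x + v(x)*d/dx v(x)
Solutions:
 v(x) = -sqrt(C1 + x^2)
 v(x) = sqrt(C1 + x^2)


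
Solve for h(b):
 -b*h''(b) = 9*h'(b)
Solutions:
 h(b) = C1 + C2/b^8


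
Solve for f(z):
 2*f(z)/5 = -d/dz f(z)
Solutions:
 f(z) = C1*exp(-2*z/5)


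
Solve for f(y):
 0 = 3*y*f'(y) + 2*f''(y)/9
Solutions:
 f(y) = C1 + C2*erf(3*sqrt(3)*y/2)


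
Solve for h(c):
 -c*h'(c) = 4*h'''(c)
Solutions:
 h(c) = C1 + Integral(C2*airyai(-2^(1/3)*c/2) + C3*airybi(-2^(1/3)*c/2), c)


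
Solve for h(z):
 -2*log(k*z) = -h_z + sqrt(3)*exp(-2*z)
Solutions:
 h(z) = C1 + 2*z*log(k*z) - 2*z - sqrt(3)*exp(-2*z)/2


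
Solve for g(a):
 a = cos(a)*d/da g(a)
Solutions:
 g(a) = C1 + Integral(a/cos(a), a)


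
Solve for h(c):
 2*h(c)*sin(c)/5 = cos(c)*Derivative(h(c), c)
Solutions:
 h(c) = C1/cos(c)^(2/5)


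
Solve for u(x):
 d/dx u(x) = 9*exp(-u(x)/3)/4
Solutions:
 u(x) = 3*log(C1 + 3*x/4)


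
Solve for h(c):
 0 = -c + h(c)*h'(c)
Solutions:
 h(c) = -sqrt(C1 + c^2)
 h(c) = sqrt(C1 + c^2)


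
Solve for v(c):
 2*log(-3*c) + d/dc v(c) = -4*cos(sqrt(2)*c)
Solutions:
 v(c) = C1 - 2*c*log(-c) - 2*c*log(3) + 2*c - 2*sqrt(2)*sin(sqrt(2)*c)


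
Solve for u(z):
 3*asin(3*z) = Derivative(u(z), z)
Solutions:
 u(z) = C1 + 3*z*asin(3*z) + sqrt(1 - 9*z^2)


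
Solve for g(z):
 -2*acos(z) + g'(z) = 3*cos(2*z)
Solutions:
 g(z) = C1 + 2*z*acos(z) - 2*sqrt(1 - z^2) + 3*sin(2*z)/2


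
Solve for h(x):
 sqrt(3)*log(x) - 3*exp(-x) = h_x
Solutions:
 h(x) = C1 + sqrt(3)*x*log(x) - sqrt(3)*x + 3*exp(-x)


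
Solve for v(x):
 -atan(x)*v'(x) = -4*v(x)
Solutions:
 v(x) = C1*exp(4*Integral(1/atan(x), x))


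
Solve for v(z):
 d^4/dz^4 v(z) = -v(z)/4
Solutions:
 v(z) = (C1*sin(z/2) + C2*cos(z/2))*exp(-z/2) + (C3*sin(z/2) + C4*cos(z/2))*exp(z/2)


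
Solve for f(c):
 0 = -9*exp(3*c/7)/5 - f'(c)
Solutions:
 f(c) = C1 - 21*exp(3*c/7)/5


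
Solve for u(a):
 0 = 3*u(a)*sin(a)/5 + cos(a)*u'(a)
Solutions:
 u(a) = C1*cos(a)^(3/5)


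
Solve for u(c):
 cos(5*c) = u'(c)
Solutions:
 u(c) = C1 + sin(5*c)/5


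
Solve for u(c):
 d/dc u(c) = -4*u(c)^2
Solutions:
 u(c) = 1/(C1 + 4*c)


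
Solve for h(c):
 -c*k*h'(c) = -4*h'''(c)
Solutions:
 h(c) = C1 + Integral(C2*airyai(2^(1/3)*c*k^(1/3)/2) + C3*airybi(2^(1/3)*c*k^(1/3)/2), c)


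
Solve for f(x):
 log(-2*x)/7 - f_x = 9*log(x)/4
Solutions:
 f(x) = C1 - 59*x*log(x)/28 + x*(4*log(2) + 59 + 4*I*pi)/28


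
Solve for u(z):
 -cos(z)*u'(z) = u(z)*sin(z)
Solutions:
 u(z) = C1*cos(z)


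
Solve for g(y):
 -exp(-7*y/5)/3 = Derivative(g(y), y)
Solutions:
 g(y) = C1 + 5*exp(-7*y/5)/21


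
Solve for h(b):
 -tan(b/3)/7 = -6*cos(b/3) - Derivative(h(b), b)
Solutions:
 h(b) = C1 - 3*log(cos(b/3))/7 - 18*sin(b/3)


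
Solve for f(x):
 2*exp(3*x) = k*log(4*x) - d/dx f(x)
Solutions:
 f(x) = C1 + k*x*log(x) + k*x*(-1 + 2*log(2)) - 2*exp(3*x)/3


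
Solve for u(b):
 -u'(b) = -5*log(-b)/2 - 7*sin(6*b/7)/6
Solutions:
 u(b) = C1 + 5*b*log(-b)/2 - 5*b/2 - 49*cos(6*b/7)/36


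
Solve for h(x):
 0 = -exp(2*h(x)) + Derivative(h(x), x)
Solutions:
 h(x) = log(-sqrt(-1/(C1 + x))) - log(2)/2
 h(x) = log(-1/(C1 + x))/2 - log(2)/2


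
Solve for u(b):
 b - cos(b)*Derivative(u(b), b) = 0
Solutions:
 u(b) = C1 + Integral(b/cos(b), b)


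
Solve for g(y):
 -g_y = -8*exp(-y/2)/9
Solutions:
 g(y) = C1 - 16*exp(-y/2)/9


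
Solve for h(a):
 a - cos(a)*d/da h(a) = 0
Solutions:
 h(a) = C1 + Integral(a/cos(a), a)


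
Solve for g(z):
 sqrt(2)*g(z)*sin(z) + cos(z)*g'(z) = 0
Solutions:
 g(z) = C1*cos(z)^(sqrt(2))


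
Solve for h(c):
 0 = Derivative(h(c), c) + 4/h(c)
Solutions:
 h(c) = -sqrt(C1 - 8*c)
 h(c) = sqrt(C1 - 8*c)


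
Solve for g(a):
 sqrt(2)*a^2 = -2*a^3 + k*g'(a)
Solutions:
 g(a) = C1 + a^4/(2*k) + sqrt(2)*a^3/(3*k)


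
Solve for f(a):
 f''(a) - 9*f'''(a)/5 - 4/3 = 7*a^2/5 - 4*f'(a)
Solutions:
 f(a) = C1 + C2*exp(a*(5 - sqrt(745))/18) + C3*exp(a*(5 + sqrt(745))/18) + 7*a^3/60 - 7*a^2/80 + 1661*a/2400


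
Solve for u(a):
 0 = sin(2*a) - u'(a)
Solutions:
 u(a) = C1 - cos(2*a)/2


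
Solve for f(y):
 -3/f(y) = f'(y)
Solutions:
 f(y) = -sqrt(C1 - 6*y)
 f(y) = sqrt(C1 - 6*y)


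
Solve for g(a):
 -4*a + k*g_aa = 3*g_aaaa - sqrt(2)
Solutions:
 g(a) = C1 + C2*a + C3*exp(-sqrt(3)*a*sqrt(k)/3) + C4*exp(sqrt(3)*a*sqrt(k)/3) + 2*a^3/(3*k) - sqrt(2)*a^2/(2*k)


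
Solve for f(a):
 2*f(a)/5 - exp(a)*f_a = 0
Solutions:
 f(a) = C1*exp(-2*exp(-a)/5)


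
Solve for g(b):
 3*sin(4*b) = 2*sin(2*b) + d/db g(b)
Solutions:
 g(b) = C1 + cos(2*b) - 3*cos(4*b)/4


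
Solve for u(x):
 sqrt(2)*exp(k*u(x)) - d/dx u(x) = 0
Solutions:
 u(x) = Piecewise((log(-1/(C1*k + sqrt(2)*k*x))/k, Ne(k, 0)), (nan, True))
 u(x) = Piecewise((C1 + sqrt(2)*x, Eq(k, 0)), (nan, True))


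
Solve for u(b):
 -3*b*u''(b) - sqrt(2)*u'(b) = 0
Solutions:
 u(b) = C1 + C2*b^(1 - sqrt(2)/3)


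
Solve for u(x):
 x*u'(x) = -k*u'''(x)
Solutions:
 u(x) = C1 + Integral(C2*airyai(x*(-1/k)^(1/3)) + C3*airybi(x*(-1/k)^(1/3)), x)


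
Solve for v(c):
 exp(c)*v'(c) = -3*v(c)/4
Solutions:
 v(c) = C1*exp(3*exp(-c)/4)


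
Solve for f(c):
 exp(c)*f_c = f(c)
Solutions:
 f(c) = C1*exp(-exp(-c))


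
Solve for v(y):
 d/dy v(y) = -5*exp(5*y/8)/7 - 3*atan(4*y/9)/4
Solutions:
 v(y) = C1 - 3*y*atan(4*y/9)/4 - 8*exp(5*y/8)/7 + 27*log(16*y^2 + 81)/32


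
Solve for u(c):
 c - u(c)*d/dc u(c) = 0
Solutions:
 u(c) = -sqrt(C1 + c^2)
 u(c) = sqrt(C1 + c^2)


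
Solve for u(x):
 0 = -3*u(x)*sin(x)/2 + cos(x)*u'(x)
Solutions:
 u(x) = C1/cos(x)^(3/2)


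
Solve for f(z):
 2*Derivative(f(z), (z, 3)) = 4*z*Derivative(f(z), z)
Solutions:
 f(z) = C1 + Integral(C2*airyai(2^(1/3)*z) + C3*airybi(2^(1/3)*z), z)


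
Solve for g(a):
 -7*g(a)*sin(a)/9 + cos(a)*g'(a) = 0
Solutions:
 g(a) = C1/cos(a)^(7/9)


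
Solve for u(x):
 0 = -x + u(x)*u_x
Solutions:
 u(x) = -sqrt(C1 + x^2)
 u(x) = sqrt(C1 + x^2)


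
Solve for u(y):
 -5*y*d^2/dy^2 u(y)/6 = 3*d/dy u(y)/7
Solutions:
 u(y) = C1 + C2*y^(17/35)


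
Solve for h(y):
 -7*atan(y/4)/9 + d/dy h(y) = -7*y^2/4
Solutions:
 h(y) = C1 - 7*y^3/12 + 7*y*atan(y/4)/9 - 14*log(y^2 + 16)/9


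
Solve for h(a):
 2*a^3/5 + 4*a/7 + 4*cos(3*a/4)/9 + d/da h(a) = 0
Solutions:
 h(a) = C1 - a^4/10 - 2*a^2/7 - 16*sin(3*a/4)/27


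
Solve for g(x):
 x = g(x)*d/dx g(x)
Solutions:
 g(x) = -sqrt(C1 + x^2)
 g(x) = sqrt(C1 + x^2)


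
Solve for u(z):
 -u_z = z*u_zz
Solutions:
 u(z) = C1 + C2*log(z)


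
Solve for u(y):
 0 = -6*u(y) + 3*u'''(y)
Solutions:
 u(y) = C3*exp(2^(1/3)*y) + (C1*sin(2^(1/3)*sqrt(3)*y/2) + C2*cos(2^(1/3)*sqrt(3)*y/2))*exp(-2^(1/3)*y/2)


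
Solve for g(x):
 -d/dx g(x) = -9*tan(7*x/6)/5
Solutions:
 g(x) = C1 - 54*log(cos(7*x/6))/35


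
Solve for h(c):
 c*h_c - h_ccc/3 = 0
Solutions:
 h(c) = C1 + Integral(C2*airyai(3^(1/3)*c) + C3*airybi(3^(1/3)*c), c)


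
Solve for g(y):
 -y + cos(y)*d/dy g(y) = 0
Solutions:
 g(y) = C1 + Integral(y/cos(y), y)


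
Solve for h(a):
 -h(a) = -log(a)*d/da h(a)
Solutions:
 h(a) = C1*exp(li(a))


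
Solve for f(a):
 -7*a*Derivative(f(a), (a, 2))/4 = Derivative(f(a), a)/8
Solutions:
 f(a) = C1 + C2*a^(13/14)


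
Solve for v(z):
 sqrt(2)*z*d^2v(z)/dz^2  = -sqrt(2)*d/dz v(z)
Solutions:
 v(z) = C1 + C2*log(z)


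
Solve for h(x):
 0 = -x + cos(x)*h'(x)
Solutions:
 h(x) = C1 + Integral(x/cos(x), x)


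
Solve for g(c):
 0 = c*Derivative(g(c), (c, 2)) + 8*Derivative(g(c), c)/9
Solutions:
 g(c) = C1 + C2*c^(1/9)


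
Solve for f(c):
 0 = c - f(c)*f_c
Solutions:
 f(c) = -sqrt(C1 + c^2)
 f(c) = sqrt(C1 + c^2)


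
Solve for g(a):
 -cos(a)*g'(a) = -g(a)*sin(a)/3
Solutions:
 g(a) = C1/cos(a)^(1/3)


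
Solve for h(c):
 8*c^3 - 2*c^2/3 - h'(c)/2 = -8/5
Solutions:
 h(c) = C1 + 4*c^4 - 4*c^3/9 + 16*c/5


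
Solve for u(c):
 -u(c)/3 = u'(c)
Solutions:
 u(c) = C1*exp(-c/3)


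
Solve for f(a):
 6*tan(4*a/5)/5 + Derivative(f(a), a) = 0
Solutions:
 f(a) = C1 + 3*log(cos(4*a/5))/2


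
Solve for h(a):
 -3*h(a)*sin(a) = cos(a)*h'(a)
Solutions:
 h(a) = C1*cos(a)^3


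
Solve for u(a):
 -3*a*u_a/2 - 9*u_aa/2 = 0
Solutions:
 u(a) = C1 + C2*erf(sqrt(6)*a/6)


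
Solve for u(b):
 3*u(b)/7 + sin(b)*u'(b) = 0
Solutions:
 u(b) = C1*(cos(b) + 1)^(3/14)/(cos(b) - 1)^(3/14)


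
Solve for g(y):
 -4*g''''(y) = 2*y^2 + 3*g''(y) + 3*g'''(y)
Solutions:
 g(y) = C1 + C2*y - y^4/18 + 2*y^3/9 + 2*y^2/9 + (C3*sin(sqrt(39)*y/8) + C4*cos(sqrt(39)*y/8))*exp(-3*y/8)


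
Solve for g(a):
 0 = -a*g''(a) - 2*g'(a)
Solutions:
 g(a) = C1 + C2/a


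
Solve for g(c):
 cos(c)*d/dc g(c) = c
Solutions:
 g(c) = C1 + Integral(c/cos(c), c)


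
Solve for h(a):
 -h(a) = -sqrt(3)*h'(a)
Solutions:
 h(a) = C1*exp(sqrt(3)*a/3)


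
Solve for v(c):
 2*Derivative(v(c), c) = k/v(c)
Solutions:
 v(c) = -sqrt(C1 + c*k)
 v(c) = sqrt(C1 + c*k)


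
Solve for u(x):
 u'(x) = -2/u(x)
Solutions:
 u(x) = -sqrt(C1 - 4*x)
 u(x) = sqrt(C1 - 4*x)


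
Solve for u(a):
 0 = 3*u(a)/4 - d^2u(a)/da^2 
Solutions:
 u(a) = C1*exp(-sqrt(3)*a/2) + C2*exp(sqrt(3)*a/2)


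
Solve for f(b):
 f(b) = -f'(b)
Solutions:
 f(b) = C1*exp(-b)


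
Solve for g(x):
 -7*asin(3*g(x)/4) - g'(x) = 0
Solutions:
 Integral(1/asin(3*_y/4), (_y, g(x))) = C1 - 7*x


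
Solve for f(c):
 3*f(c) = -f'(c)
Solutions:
 f(c) = C1*exp(-3*c)


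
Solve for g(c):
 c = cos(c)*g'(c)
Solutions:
 g(c) = C1 + Integral(c/cos(c), c)


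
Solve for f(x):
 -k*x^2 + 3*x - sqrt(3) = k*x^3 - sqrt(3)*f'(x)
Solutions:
 f(x) = C1 + sqrt(3)*k*x^4/12 + sqrt(3)*k*x^3/9 - sqrt(3)*x^2/2 + x


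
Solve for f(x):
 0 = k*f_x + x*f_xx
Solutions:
 f(x) = C1 + x^(1 - re(k))*(C2*sin(log(x)*Abs(im(k))) + C3*cos(log(x)*im(k)))


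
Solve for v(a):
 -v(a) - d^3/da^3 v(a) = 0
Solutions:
 v(a) = C3*exp(-a) + (C1*sin(sqrt(3)*a/2) + C2*cos(sqrt(3)*a/2))*exp(a/2)


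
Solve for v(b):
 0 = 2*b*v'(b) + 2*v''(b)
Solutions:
 v(b) = C1 + C2*erf(sqrt(2)*b/2)


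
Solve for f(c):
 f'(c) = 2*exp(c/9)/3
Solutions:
 f(c) = C1 + 6*exp(c/9)


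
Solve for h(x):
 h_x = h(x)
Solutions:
 h(x) = C1*exp(x)


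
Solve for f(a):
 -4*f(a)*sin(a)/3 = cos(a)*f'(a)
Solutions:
 f(a) = C1*cos(a)^(4/3)


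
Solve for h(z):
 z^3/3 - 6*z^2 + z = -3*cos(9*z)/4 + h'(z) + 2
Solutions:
 h(z) = C1 + z^4/12 - 2*z^3 + z^2/2 - 2*z + sin(9*z)/12


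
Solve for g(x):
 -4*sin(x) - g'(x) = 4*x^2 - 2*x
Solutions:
 g(x) = C1 - 4*x^3/3 + x^2 + 4*cos(x)


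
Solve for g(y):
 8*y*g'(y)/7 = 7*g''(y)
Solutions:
 g(y) = C1 + C2*erfi(2*y/7)


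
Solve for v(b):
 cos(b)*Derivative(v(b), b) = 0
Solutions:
 v(b) = C1


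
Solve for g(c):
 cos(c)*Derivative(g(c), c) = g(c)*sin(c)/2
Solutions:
 g(c) = C1/sqrt(cos(c))


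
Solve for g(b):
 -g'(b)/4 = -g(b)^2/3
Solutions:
 g(b) = -3/(C1 + 4*b)


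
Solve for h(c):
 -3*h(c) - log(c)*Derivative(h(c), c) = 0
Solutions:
 h(c) = C1*exp(-3*li(c))


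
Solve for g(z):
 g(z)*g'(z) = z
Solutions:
 g(z) = -sqrt(C1 + z^2)
 g(z) = sqrt(C1 + z^2)


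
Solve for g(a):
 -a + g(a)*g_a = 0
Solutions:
 g(a) = -sqrt(C1 + a^2)
 g(a) = sqrt(C1 + a^2)


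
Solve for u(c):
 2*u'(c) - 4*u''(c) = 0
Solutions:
 u(c) = C1 + C2*exp(c/2)


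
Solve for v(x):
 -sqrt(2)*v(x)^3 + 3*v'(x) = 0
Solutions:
 v(x) = -sqrt(6)*sqrt(-1/(C1 + sqrt(2)*x))/2
 v(x) = sqrt(6)*sqrt(-1/(C1 + sqrt(2)*x))/2


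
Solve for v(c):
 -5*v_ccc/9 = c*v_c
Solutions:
 v(c) = C1 + Integral(C2*airyai(-15^(2/3)*c/5) + C3*airybi(-15^(2/3)*c/5), c)


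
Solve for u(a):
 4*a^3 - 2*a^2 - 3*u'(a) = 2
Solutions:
 u(a) = C1 + a^4/3 - 2*a^3/9 - 2*a/3


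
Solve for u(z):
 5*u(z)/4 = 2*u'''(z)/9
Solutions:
 u(z) = C3*exp(45^(1/3)*z/2) + (C1*sin(3*3^(1/6)*5^(1/3)*z/4) + C2*cos(3*3^(1/6)*5^(1/3)*z/4))*exp(-45^(1/3)*z/4)


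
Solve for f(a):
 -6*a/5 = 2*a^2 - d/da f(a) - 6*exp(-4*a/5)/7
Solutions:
 f(a) = C1 + 2*a^3/3 + 3*a^2/5 + 15*exp(-4*a/5)/14


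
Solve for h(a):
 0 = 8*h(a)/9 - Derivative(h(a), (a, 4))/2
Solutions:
 h(a) = C1*exp(-2*sqrt(3)*a/3) + C2*exp(2*sqrt(3)*a/3) + C3*sin(2*sqrt(3)*a/3) + C4*cos(2*sqrt(3)*a/3)


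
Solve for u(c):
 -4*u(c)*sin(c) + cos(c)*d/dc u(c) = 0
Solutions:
 u(c) = C1/cos(c)^4


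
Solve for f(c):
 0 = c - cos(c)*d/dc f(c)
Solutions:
 f(c) = C1 + Integral(c/cos(c), c)


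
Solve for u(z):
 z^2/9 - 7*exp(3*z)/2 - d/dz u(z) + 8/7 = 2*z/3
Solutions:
 u(z) = C1 + z^3/27 - z^2/3 + 8*z/7 - 7*exp(3*z)/6


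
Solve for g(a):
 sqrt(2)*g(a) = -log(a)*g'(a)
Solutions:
 g(a) = C1*exp(-sqrt(2)*li(a))


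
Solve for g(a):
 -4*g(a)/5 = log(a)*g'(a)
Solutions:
 g(a) = C1*exp(-4*li(a)/5)


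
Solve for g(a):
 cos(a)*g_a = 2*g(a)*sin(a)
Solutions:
 g(a) = C1/cos(a)^2


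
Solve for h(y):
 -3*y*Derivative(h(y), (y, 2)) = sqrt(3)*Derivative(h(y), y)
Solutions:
 h(y) = C1 + C2*y^(1 - sqrt(3)/3)


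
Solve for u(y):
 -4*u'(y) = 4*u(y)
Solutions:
 u(y) = C1*exp(-y)


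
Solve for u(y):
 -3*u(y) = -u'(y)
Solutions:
 u(y) = C1*exp(3*y)


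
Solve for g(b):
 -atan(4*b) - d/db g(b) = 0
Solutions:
 g(b) = C1 - b*atan(4*b) + log(16*b^2 + 1)/8


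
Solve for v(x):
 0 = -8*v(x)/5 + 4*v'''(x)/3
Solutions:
 v(x) = C3*exp(5^(2/3)*6^(1/3)*x/5) + (C1*sin(2^(1/3)*3^(5/6)*5^(2/3)*x/10) + C2*cos(2^(1/3)*3^(5/6)*5^(2/3)*x/10))*exp(-5^(2/3)*6^(1/3)*x/10)


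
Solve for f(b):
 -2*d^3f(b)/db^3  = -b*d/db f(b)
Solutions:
 f(b) = C1 + Integral(C2*airyai(2^(2/3)*b/2) + C3*airybi(2^(2/3)*b/2), b)


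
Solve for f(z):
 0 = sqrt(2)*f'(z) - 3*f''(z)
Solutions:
 f(z) = C1 + C2*exp(sqrt(2)*z/3)


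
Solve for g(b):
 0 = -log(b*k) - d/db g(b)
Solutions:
 g(b) = C1 - b*log(b*k) + b


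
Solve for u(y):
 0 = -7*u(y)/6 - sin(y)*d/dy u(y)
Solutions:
 u(y) = C1*(cos(y) + 1)^(7/12)/(cos(y) - 1)^(7/12)


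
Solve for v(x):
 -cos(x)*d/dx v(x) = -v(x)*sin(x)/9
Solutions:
 v(x) = C1/cos(x)^(1/9)


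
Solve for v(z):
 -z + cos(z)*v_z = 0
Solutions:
 v(z) = C1 + Integral(z/cos(z), z)


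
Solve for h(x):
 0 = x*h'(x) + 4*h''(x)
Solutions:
 h(x) = C1 + C2*erf(sqrt(2)*x/4)


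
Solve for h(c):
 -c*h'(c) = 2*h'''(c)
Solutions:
 h(c) = C1 + Integral(C2*airyai(-2^(2/3)*c/2) + C3*airybi(-2^(2/3)*c/2), c)


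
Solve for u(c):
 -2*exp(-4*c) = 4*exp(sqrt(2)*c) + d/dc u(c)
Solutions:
 u(c) = C1 - 2*sqrt(2)*exp(sqrt(2)*c) + exp(-4*c)/2


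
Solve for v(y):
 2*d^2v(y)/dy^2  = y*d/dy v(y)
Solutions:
 v(y) = C1 + C2*erfi(y/2)


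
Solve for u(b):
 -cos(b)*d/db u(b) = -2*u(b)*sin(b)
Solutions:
 u(b) = C1/cos(b)^2


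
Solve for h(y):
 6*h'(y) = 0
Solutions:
 h(y) = C1


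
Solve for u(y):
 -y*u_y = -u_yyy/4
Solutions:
 u(y) = C1 + Integral(C2*airyai(2^(2/3)*y) + C3*airybi(2^(2/3)*y), y)


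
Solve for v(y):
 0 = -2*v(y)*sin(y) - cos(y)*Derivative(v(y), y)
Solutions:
 v(y) = C1*cos(y)^2


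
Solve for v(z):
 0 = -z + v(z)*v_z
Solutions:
 v(z) = -sqrt(C1 + z^2)
 v(z) = sqrt(C1 + z^2)


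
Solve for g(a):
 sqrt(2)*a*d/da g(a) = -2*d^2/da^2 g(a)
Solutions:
 g(a) = C1 + C2*erf(2^(1/4)*a/2)


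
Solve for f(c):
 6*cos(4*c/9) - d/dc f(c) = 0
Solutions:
 f(c) = C1 + 27*sin(4*c/9)/2


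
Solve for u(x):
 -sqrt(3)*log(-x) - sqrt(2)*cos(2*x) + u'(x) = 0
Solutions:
 u(x) = C1 + sqrt(3)*x*(log(-x) - 1) + sqrt(2)*sin(2*x)/2


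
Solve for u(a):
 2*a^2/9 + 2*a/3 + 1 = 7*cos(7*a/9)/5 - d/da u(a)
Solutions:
 u(a) = C1 - 2*a^3/27 - a^2/3 - a + 9*sin(7*a/9)/5


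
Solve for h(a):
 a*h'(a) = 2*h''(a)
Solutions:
 h(a) = C1 + C2*erfi(a/2)


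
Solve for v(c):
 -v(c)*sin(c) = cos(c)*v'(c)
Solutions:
 v(c) = C1*cos(c)


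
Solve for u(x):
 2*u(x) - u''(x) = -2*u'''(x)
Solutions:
 u(x) = C1*exp(x*((6*sqrt(318) + 107)^(-1/3) + 2 + (6*sqrt(318) + 107)^(1/3))/12)*sin(sqrt(3)*x*(-(6*sqrt(318) + 107)^(1/3) + (6*sqrt(318) + 107)^(-1/3))/12) + C2*exp(x*((6*sqrt(318) + 107)^(-1/3) + 2 + (6*sqrt(318) + 107)^(1/3))/12)*cos(sqrt(3)*x*(-(6*sqrt(318) + 107)^(1/3) + (6*sqrt(318) + 107)^(-1/3))/12) + C3*exp(x*(-(6*sqrt(318) + 107)^(1/3) - 1/(6*sqrt(318) + 107)^(1/3) + 1)/6)


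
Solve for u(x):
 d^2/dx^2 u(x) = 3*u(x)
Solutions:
 u(x) = C1*exp(-sqrt(3)*x) + C2*exp(sqrt(3)*x)


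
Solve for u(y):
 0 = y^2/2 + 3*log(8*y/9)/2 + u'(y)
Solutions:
 u(y) = C1 - y^3/6 - 3*y*log(y)/2 - 9*y*log(2)/2 + 3*y/2 + 3*y*log(3)


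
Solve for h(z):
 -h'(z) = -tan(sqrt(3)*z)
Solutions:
 h(z) = C1 - sqrt(3)*log(cos(sqrt(3)*z))/3


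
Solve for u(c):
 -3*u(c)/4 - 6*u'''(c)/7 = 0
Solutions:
 u(c) = C3*exp(-7^(1/3)*c/2) + (C1*sin(sqrt(3)*7^(1/3)*c/4) + C2*cos(sqrt(3)*7^(1/3)*c/4))*exp(7^(1/3)*c/4)


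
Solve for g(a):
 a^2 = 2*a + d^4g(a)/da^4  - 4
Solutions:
 g(a) = C1 + C2*a + C3*a^2 + C4*a^3 + a^6/360 - a^5/60 + a^4/6


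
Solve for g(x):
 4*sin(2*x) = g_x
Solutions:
 g(x) = C1 - 2*cos(2*x)


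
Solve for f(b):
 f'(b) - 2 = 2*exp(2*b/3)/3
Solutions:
 f(b) = C1 + 2*b + exp(2*b/3)


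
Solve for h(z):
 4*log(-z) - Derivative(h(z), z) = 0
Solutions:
 h(z) = C1 + 4*z*log(-z) - 4*z


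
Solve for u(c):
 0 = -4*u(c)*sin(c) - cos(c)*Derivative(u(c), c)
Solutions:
 u(c) = C1*cos(c)^4


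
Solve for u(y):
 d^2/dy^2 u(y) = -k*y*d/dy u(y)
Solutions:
 u(y) = Piecewise((-sqrt(2)*sqrt(pi)*C1*erf(sqrt(2)*sqrt(k)*y/2)/(2*sqrt(k)) - C2, (k > 0) | (k < 0)), (-C1*y - C2, True))


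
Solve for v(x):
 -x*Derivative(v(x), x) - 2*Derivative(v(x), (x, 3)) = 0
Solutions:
 v(x) = C1 + Integral(C2*airyai(-2^(2/3)*x/2) + C3*airybi(-2^(2/3)*x/2), x)


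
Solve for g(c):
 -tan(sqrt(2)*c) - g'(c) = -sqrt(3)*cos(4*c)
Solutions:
 g(c) = C1 + sqrt(2)*log(cos(sqrt(2)*c))/2 + sqrt(3)*sin(4*c)/4


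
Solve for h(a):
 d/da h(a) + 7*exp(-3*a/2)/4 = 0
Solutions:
 h(a) = C1 + 7*exp(-3*a/2)/6


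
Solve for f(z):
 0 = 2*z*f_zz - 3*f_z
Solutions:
 f(z) = C1 + C2*z^(5/2)


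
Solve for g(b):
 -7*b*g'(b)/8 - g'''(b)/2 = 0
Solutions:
 g(b) = C1 + Integral(C2*airyai(-14^(1/3)*b/2) + C3*airybi(-14^(1/3)*b/2), b)


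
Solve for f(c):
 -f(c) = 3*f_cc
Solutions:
 f(c) = C1*sin(sqrt(3)*c/3) + C2*cos(sqrt(3)*c/3)


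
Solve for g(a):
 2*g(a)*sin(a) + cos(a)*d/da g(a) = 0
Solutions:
 g(a) = C1*cos(a)^2


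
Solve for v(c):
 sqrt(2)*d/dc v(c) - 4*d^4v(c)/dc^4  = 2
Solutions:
 v(c) = C1 + C4*exp(sqrt(2)*c/2) + sqrt(2)*c + (C2*sin(sqrt(6)*c/4) + C3*cos(sqrt(6)*c/4))*exp(-sqrt(2)*c/4)


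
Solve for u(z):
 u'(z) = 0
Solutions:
 u(z) = C1


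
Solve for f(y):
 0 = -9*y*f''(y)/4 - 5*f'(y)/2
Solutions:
 f(y) = C1 + C2/y^(1/9)


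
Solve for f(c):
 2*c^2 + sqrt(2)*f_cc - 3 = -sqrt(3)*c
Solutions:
 f(c) = C1 + C2*c - sqrt(2)*c^4/12 - sqrt(6)*c^3/12 + 3*sqrt(2)*c^2/4


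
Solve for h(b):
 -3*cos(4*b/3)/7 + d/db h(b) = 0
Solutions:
 h(b) = C1 + 9*sin(4*b/3)/28


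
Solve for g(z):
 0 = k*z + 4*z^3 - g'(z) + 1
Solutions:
 g(z) = C1 + k*z^2/2 + z^4 + z


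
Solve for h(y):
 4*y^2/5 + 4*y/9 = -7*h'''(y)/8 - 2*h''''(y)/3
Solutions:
 h(y) = C1 + C2*y + C3*y^2 + C4*exp(-21*y/16) - 8*y^5/525 + 244*y^4/6615 - 15616*y^3/138915


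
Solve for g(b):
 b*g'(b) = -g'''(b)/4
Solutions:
 g(b) = C1 + Integral(C2*airyai(-2^(2/3)*b) + C3*airybi(-2^(2/3)*b), b)


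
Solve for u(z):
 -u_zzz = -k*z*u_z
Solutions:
 u(z) = C1 + Integral(C2*airyai(k^(1/3)*z) + C3*airybi(k^(1/3)*z), z)


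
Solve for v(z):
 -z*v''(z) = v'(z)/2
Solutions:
 v(z) = C1 + C2*sqrt(z)


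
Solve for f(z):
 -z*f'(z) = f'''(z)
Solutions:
 f(z) = C1 + Integral(C2*airyai(-z) + C3*airybi(-z), z)


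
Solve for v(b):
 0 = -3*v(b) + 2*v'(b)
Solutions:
 v(b) = C1*exp(3*b/2)


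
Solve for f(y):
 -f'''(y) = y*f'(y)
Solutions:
 f(y) = C1 + Integral(C2*airyai(-y) + C3*airybi(-y), y)


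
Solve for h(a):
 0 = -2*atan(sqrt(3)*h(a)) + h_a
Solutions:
 Integral(1/atan(sqrt(3)*_y), (_y, h(a))) = C1 + 2*a


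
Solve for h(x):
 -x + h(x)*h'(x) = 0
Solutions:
 h(x) = -sqrt(C1 + x^2)
 h(x) = sqrt(C1 + x^2)


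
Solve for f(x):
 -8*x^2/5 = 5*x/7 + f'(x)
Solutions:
 f(x) = C1 - 8*x^3/15 - 5*x^2/14


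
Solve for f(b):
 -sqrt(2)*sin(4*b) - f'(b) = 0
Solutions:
 f(b) = C1 + sqrt(2)*cos(4*b)/4


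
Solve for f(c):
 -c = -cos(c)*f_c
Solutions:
 f(c) = C1 + Integral(c/cos(c), c)


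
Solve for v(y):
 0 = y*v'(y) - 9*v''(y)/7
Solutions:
 v(y) = C1 + C2*erfi(sqrt(14)*y/6)


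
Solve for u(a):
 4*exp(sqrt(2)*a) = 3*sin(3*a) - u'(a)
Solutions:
 u(a) = C1 - 2*sqrt(2)*exp(sqrt(2)*a) - cos(3*a)


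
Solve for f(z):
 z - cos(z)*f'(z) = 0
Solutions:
 f(z) = C1 + Integral(z/cos(z), z)


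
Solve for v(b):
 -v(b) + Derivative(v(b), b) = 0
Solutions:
 v(b) = C1*exp(b)


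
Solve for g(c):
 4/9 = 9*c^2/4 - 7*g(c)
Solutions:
 g(c) = 9*c^2/28 - 4/63


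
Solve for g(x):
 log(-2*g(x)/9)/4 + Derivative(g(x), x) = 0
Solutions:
 4*Integral(1/(log(-_y) - 2*log(3) + log(2)), (_y, g(x))) = C1 - x


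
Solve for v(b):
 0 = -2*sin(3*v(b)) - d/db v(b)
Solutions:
 v(b) = -acos((-C1 - exp(12*b))/(C1 - exp(12*b)))/3 + 2*pi/3
 v(b) = acos((-C1 - exp(12*b))/(C1 - exp(12*b)))/3


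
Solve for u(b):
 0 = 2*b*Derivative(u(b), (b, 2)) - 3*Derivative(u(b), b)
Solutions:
 u(b) = C1 + C2*b^(5/2)


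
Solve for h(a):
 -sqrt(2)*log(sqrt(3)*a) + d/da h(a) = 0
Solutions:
 h(a) = C1 + sqrt(2)*a*log(a) - sqrt(2)*a + sqrt(2)*a*log(3)/2


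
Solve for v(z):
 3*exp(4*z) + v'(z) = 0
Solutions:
 v(z) = C1 - 3*exp(4*z)/4


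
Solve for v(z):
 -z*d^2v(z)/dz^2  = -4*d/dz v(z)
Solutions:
 v(z) = C1 + C2*z^5


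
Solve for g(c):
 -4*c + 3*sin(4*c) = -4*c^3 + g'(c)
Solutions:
 g(c) = C1 + c^4 - 2*c^2 - 3*cos(4*c)/4


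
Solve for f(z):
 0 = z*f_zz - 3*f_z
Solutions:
 f(z) = C1 + C2*z^4


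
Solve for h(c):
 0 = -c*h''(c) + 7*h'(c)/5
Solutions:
 h(c) = C1 + C2*c^(12/5)


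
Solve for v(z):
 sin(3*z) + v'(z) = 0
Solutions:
 v(z) = C1 + cos(3*z)/3


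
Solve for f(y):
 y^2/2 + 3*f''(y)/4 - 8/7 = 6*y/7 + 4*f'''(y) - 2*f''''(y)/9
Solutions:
 f(y) = C1 + C2*y + C3*exp(3*y*(3 - sqrt(138)/4)) + C4*exp(3*y*(sqrt(138)/4 + 3)) - y^4/18 - 188*y^3/189 - 8480*y^2/567


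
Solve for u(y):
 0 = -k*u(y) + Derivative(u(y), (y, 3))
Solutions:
 u(y) = C1*exp(k^(1/3)*y) + C2*exp(k^(1/3)*y*(-1 + sqrt(3)*I)/2) + C3*exp(-k^(1/3)*y*(1 + sqrt(3)*I)/2)


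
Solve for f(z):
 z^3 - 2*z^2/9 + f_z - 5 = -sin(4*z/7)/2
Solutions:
 f(z) = C1 - z^4/4 + 2*z^3/27 + 5*z + 7*cos(4*z/7)/8


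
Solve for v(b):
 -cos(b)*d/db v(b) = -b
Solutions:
 v(b) = C1 + Integral(b/cos(b), b)


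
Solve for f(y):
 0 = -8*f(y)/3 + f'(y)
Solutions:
 f(y) = C1*exp(8*y/3)


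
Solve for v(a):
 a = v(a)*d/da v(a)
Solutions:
 v(a) = -sqrt(C1 + a^2)
 v(a) = sqrt(C1 + a^2)


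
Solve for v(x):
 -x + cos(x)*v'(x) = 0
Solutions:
 v(x) = C1 + Integral(x/cos(x), x)


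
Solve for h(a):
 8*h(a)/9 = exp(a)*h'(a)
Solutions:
 h(a) = C1*exp(-8*exp(-a)/9)


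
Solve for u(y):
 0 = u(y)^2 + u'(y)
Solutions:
 u(y) = 1/(C1 + y)


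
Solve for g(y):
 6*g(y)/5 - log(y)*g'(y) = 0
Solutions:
 g(y) = C1*exp(6*li(y)/5)


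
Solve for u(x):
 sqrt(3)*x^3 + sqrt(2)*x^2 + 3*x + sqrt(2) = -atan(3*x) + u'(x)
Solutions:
 u(x) = C1 + sqrt(3)*x^4/4 + sqrt(2)*x^3/3 + 3*x^2/2 + x*atan(3*x) + sqrt(2)*x - log(9*x^2 + 1)/6


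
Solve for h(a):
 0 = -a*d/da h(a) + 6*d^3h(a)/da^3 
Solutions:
 h(a) = C1 + Integral(C2*airyai(6^(2/3)*a/6) + C3*airybi(6^(2/3)*a/6), a)


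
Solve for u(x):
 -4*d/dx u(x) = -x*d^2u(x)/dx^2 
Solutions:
 u(x) = C1 + C2*x^5


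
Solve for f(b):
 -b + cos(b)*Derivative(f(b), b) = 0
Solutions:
 f(b) = C1 + Integral(b/cos(b), b)


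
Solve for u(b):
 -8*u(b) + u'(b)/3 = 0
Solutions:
 u(b) = C1*exp(24*b)


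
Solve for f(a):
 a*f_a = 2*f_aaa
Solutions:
 f(a) = C1 + Integral(C2*airyai(2^(2/3)*a/2) + C3*airybi(2^(2/3)*a/2), a)


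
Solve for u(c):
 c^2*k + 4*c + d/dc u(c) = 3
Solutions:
 u(c) = C1 - c^3*k/3 - 2*c^2 + 3*c


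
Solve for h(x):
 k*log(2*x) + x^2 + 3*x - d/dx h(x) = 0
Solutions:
 h(x) = C1 + k*x*log(x) - k*x + k*x*log(2) + x^3/3 + 3*x^2/2


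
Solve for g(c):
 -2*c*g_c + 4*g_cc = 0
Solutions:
 g(c) = C1 + C2*erfi(c/2)


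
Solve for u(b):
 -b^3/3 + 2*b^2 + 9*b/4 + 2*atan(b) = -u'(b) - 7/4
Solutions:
 u(b) = C1 + b^4/12 - 2*b^3/3 - 9*b^2/8 - 2*b*atan(b) - 7*b/4 + log(b^2 + 1)


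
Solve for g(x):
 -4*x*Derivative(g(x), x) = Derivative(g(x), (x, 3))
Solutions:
 g(x) = C1 + Integral(C2*airyai(-2^(2/3)*x) + C3*airybi(-2^(2/3)*x), x)


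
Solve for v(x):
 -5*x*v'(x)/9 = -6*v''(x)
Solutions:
 v(x) = C1 + C2*erfi(sqrt(15)*x/18)


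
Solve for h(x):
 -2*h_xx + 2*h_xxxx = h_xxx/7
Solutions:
 h(x) = C1 + C2*x + C3*exp(x*(1 - sqrt(785))/28) + C4*exp(x*(1 + sqrt(785))/28)


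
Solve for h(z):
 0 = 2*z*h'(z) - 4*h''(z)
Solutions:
 h(z) = C1 + C2*erfi(z/2)


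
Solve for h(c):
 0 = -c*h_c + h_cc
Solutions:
 h(c) = C1 + C2*erfi(sqrt(2)*c/2)


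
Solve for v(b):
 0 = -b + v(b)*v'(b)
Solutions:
 v(b) = -sqrt(C1 + b^2)
 v(b) = sqrt(C1 + b^2)


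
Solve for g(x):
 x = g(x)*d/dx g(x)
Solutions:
 g(x) = -sqrt(C1 + x^2)
 g(x) = sqrt(C1 + x^2)


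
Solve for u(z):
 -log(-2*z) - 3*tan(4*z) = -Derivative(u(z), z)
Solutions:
 u(z) = C1 + z*log(-z) - z + z*log(2) - 3*log(cos(4*z))/4


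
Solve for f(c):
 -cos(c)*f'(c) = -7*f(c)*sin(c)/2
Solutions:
 f(c) = C1/cos(c)^(7/2)


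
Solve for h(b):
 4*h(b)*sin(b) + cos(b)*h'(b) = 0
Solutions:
 h(b) = C1*cos(b)^4


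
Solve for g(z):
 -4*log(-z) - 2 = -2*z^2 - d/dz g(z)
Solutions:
 g(z) = C1 - 2*z^3/3 + 4*z*log(-z) - 2*z


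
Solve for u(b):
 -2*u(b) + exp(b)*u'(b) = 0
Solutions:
 u(b) = C1*exp(-2*exp(-b))


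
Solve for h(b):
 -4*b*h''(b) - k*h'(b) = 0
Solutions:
 h(b) = C1 + b^(1 - re(k)/4)*(C2*sin(log(b)*Abs(im(k))/4) + C3*cos(log(b)*im(k)/4))


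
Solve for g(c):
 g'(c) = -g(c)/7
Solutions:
 g(c) = C1*exp(-c/7)


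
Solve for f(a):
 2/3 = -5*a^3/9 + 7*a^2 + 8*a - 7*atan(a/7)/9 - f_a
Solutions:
 f(a) = C1 - 5*a^4/36 + 7*a^3/3 + 4*a^2 - 7*a*atan(a/7)/9 - 2*a/3 + 49*log(a^2 + 49)/18


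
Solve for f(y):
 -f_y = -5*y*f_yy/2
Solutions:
 f(y) = C1 + C2*y^(7/5)


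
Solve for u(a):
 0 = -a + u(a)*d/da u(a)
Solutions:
 u(a) = -sqrt(C1 + a^2)
 u(a) = sqrt(C1 + a^2)


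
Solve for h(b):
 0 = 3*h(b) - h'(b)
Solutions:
 h(b) = C1*exp(3*b)


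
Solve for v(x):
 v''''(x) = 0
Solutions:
 v(x) = C1 + C2*x + C3*x^2 + C4*x^3


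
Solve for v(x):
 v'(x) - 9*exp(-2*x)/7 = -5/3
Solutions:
 v(x) = C1 - 5*x/3 - 9*exp(-2*x)/14


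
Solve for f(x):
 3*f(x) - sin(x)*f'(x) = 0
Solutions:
 f(x) = C1*(cos(x) - 1)^(3/2)/(cos(x) + 1)^(3/2)


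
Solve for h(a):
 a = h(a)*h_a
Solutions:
 h(a) = -sqrt(C1 + a^2)
 h(a) = sqrt(C1 + a^2)


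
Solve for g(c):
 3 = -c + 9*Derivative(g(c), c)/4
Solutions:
 g(c) = C1 + 2*c^2/9 + 4*c/3


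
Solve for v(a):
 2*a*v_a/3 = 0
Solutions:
 v(a) = C1


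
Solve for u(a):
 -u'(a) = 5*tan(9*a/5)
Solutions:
 u(a) = C1 + 25*log(cos(9*a/5))/9


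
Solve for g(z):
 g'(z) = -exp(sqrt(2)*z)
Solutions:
 g(z) = C1 - sqrt(2)*exp(sqrt(2)*z)/2


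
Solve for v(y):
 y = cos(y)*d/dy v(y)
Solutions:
 v(y) = C1 + Integral(y/cos(y), y)


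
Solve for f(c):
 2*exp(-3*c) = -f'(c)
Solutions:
 f(c) = C1 + 2*exp(-3*c)/3


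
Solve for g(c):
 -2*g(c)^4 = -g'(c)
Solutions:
 g(c) = (-1/(C1 + 6*c))^(1/3)
 g(c) = (-1/(C1 + 2*c))^(1/3)*(-3^(2/3) - 3*3^(1/6)*I)/6
 g(c) = (-1/(C1 + 2*c))^(1/3)*(-3^(2/3) + 3*3^(1/6)*I)/6


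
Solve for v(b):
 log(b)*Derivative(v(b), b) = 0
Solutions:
 v(b) = C1


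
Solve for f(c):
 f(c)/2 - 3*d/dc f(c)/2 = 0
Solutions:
 f(c) = C1*exp(c/3)


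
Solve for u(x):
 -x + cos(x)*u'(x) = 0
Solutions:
 u(x) = C1 + Integral(x/cos(x), x)


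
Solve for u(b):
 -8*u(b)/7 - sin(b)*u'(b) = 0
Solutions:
 u(b) = C1*(cos(b) + 1)^(4/7)/(cos(b) - 1)^(4/7)


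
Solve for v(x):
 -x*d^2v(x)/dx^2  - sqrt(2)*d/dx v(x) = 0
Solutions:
 v(x) = C1 + C2*x^(1 - sqrt(2))


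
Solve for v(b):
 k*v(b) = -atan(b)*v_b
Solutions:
 v(b) = C1*exp(-k*Integral(1/atan(b), b))


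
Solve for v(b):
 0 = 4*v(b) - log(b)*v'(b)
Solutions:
 v(b) = C1*exp(4*li(b))


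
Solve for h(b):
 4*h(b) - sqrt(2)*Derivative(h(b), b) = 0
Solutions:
 h(b) = C1*exp(2*sqrt(2)*b)


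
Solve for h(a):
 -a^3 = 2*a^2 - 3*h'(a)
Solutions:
 h(a) = C1 + a^4/12 + 2*a^3/9


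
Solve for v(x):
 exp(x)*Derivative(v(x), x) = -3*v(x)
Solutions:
 v(x) = C1*exp(3*exp(-x))


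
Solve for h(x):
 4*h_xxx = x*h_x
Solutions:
 h(x) = C1 + Integral(C2*airyai(2^(1/3)*x/2) + C3*airybi(2^(1/3)*x/2), x)


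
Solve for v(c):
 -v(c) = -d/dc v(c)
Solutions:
 v(c) = C1*exp(c)


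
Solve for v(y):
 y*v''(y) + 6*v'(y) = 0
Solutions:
 v(y) = C1 + C2/y^5


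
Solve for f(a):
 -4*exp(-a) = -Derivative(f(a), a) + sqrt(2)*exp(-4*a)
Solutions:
 f(a) = C1 - 4*exp(-a) - sqrt(2)*exp(-4*a)/4


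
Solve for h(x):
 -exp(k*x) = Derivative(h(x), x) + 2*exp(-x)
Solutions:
 h(x) = C1 + 2*exp(-x) - exp(k*x)/k


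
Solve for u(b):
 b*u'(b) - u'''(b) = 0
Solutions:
 u(b) = C1 + Integral(C2*airyai(b) + C3*airybi(b), b)


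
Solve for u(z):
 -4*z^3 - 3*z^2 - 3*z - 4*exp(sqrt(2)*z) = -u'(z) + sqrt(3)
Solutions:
 u(z) = C1 + z^4 + z^3 + 3*z^2/2 + sqrt(3)*z + 2*sqrt(2)*exp(sqrt(2)*z)


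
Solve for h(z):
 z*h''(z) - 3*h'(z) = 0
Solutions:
 h(z) = C1 + C2*z^4


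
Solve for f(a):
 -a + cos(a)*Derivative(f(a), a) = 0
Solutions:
 f(a) = C1 + Integral(a/cos(a), a)


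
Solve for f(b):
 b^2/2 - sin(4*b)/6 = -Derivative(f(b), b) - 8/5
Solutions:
 f(b) = C1 - b^3/6 - 8*b/5 - cos(4*b)/24


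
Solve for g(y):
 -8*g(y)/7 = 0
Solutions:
 g(y) = 0


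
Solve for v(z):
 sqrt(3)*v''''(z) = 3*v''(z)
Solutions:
 v(z) = C1 + C2*z + C3*exp(-3^(1/4)*z) + C4*exp(3^(1/4)*z)


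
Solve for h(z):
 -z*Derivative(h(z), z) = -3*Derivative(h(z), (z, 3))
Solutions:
 h(z) = C1 + Integral(C2*airyai(3^(2/3)*z/3) + C3*airybi(3^(2/3)*z/3), z)


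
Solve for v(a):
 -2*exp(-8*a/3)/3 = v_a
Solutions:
 v(a) = C1 + exp(-8*a/3)/4


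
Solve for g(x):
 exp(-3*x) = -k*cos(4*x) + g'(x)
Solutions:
 g(x) = C1 + k*sin(4*x)/4 - exp(-3*x)/3


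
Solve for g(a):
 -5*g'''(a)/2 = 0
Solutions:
 g(a) = C1 + C2*a + C3*a^2


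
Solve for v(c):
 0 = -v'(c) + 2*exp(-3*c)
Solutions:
 v(c) = C1 - 2*exp(-3*c)/3


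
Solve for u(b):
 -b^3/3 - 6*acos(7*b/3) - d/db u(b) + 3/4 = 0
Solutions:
 u(b) = C1 - b^4/12 - 6*b*acos(7*b/3) + 3*b/4 + 6*sqrt(9 - 49*b^2)/7


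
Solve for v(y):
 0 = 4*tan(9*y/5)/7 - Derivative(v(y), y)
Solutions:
 v(y) = C1 - 20*log(cos(9*y/5))/63


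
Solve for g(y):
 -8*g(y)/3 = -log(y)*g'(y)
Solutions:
 g(y) = C1*exp(8*li(y)/3)


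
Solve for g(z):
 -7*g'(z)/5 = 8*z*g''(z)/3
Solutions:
 g(z) = C1 + C2*z^(19/40)


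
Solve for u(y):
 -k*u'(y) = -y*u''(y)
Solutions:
 u(y) = C1 + y^(re(k) + 1)*(C2*sin(log(y)*Abs(im(k))) + C3*cos(log(y)*im(k)))


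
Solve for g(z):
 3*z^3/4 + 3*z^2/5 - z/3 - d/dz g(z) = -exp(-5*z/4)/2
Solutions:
 g(z) = C1 + 3*z^4/16 + z^3/5 - z^2/6 - 2*exp(-5*z/4)/5


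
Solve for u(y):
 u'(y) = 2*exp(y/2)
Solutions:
 u(y) = C1 + 4*exp(y/2)


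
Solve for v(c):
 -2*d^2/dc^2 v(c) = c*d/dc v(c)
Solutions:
 v(c) = C1 + C2*erf(c/2)


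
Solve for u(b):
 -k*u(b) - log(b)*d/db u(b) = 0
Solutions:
 u(b) = C1*exp(-k*li(b))


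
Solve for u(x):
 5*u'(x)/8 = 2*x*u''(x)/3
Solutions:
 u(x) = C1 + C2*x^(31/16)


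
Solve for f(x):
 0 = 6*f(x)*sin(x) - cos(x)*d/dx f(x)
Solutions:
 f(x) = C1/cos(x)^6


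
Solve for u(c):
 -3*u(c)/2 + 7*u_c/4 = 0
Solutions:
 u(c) = C1*exp(6*c/7)


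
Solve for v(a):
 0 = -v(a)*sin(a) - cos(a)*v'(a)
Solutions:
 v(a) = C1*cos(a)


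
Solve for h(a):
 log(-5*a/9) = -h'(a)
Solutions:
 h(a) = C1 - a*log(-a) + a*(-log(5) + 1 + 2*log(3))


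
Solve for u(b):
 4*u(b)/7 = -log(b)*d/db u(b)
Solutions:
 u(b) = C1*exp(-4*li(b)/7)


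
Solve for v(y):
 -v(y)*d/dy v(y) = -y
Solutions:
 v(y) = -sqrt(C1 + y^2)
 v(y) = sqrt(C1 + y^2)


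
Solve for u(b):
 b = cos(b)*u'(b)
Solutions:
 u(b) = C1 + Integral(b/cos(b), b)


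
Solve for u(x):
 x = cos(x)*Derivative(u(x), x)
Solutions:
 u(x) = C1 + Integral(x/cos(x), x)


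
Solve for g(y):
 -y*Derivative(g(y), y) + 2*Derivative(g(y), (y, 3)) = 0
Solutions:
 g(y) = C1 + Integral(C2*airyai(2^(2/3)*y/2) + C3*airybi(2^(2/3)*y/2), y)


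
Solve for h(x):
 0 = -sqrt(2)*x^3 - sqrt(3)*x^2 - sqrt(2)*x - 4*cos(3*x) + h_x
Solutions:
 h(x) = C1 + sqrt(2)*x^4/4 + sqrt(3)*x^3/3 + sqrt(2)*x^2/2 + 4*sin(3*x)/3


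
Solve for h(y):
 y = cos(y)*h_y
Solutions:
 h(y) = C1 + Integral(y/cos(y), y)


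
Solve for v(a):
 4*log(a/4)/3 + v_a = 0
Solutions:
 v(a) = C1 - 4*a*log(a)/3 + 4*a/3 + 8*a*log(2)/3


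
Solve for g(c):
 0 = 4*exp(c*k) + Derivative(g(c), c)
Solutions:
 g(c) = C1 - 4*exp(c*k)/k


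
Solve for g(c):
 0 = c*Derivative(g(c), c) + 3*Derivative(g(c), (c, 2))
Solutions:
 g(c) = C1 + C2*erf(sqrt(6)*c/6)


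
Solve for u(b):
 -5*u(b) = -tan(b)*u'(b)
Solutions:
 u(b) = C1*sin(b)^5


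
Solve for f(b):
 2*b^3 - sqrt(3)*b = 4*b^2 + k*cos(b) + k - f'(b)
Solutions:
 f(b) = C1 - b^4/2 + 4*b^3/3 + sqrt(3)*b^2/2 + b*k + k*sin(b)


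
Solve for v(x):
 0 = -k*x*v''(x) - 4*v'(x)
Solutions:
 v(x) = C1 + x^(((re(k) - 4)*re(k) + im(k)^2)/(re(k)^2 + im(k)^2))*(C2*sin(4*log(x)*Abs(im(k))/(re(k)^2 + im(k)^2)) + C3*cos(4*log(x)*im(k)/(re(k)^2 + im(k)^2)))


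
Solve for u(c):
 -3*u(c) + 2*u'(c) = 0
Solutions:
 u(c) = C1*exp(3*c/2)


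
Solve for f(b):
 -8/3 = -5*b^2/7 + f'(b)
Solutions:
 f(b) = C1 + 5*b^3/21 - 8*b/3


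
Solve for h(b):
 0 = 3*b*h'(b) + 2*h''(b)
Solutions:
 h(b) = C1 + C2*erf(sqrt(3)*b/2)


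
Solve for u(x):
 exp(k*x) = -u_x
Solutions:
 u(x) = C1 - exp(k*x)/k


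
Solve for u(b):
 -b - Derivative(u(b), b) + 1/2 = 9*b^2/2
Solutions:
 u(b) = C1 - 3*b^3/2 - b^2/2 + b/2


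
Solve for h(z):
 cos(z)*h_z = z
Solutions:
 h(z) = C1 + Integral(z/cos(z), z)


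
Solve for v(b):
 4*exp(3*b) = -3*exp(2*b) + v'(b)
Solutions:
 v(b) = C1 + 4*exp(3*b)/3 + 3*exp(2*b)/2


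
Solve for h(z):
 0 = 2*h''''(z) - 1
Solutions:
 h(z) = C1 + C2*z + C3*z^2 + C4*z^3 + z^4/48


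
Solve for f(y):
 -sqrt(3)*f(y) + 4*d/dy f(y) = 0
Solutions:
 f(y) = C1*exp(sqrt(3)*y/4)


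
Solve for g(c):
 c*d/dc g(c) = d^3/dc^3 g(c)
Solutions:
 g(c) = C1 + Integral(C2*airyai(c) + C3*airybi(c), c)


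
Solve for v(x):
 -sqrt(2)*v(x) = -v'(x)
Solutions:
 v(x) = C1*exp(sqrt(2)*x)


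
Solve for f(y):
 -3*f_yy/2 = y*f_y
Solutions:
 f(y) = C1 + C2*erf(sqrt(3)*y/3)


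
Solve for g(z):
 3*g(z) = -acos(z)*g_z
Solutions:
 g(z) = C1*exp(-3*Integral(1/acos(z), z))


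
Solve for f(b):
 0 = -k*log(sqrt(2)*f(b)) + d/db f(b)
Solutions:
 Integral(1/(2*log(_y) + log(2)), (_y, f(b))) = C1 + b*k/2
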